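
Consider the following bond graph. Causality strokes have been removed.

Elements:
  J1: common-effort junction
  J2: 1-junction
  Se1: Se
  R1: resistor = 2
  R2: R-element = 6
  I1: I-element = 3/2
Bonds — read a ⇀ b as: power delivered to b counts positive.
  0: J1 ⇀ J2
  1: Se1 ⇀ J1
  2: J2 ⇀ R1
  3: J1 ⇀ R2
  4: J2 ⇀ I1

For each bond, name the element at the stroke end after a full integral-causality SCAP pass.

#0 stroke→J2
#1 stroke→J1
#2 stroke→J2
#3 stroke→R2
#4 stroke→I1

#1 stroke at J1  (Se1 (Se) sets effort on bond)
#0 stroke at J2  (common-e at J1 fixed by 1)
#3 stroke at R2  (J1: bond 1 brought effort, rest push out)
#4 stroke at I1  (I1 integral (f out))
#2 stroke at J2  (J2 flow already set via bond 4)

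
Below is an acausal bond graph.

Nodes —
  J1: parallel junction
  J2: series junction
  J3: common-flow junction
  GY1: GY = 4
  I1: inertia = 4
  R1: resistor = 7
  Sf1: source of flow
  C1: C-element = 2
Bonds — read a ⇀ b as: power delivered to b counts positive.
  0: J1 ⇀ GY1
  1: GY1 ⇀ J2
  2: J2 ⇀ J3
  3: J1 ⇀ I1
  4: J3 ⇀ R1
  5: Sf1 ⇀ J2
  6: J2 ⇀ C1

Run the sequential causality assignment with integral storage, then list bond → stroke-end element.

#0 →J1
#1 →J2
#2 →J2
#3 →I1
#4 →J3
#5 →Sf1
#6 →J2

b5 stroke at Sf1  (Sf1: flow source, stroke at near end)
b1 stroke at J2  (J2: bond 5 brought flow, rest push out)
b2 stroke at J2  (common-f at J2 fixed by 5)
b6 stroke at J2  (J2: bond 5 brought flow, rest push out)
b4 stroke at J3  (J3 flow already set via bond 2)
b0 stroke at J1  (GY1 both-in/both-out from 1)
b3 stroke at I1  (0-jn J1 has e-setter on 0)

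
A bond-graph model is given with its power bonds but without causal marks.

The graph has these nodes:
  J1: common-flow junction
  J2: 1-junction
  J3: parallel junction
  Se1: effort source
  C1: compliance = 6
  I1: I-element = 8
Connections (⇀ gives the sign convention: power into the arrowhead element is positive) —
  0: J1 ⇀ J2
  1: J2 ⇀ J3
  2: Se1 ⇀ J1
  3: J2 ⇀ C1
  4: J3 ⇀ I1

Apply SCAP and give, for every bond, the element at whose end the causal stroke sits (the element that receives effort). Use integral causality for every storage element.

β2 stroke→J1  (Se1 (Se) sets effort on bond)
β0 stroke→J2  (J1: last free bond brings flow in)
β3 stroke→J2  (C1 outputs effort q/C1)
β1 stroke→J3  (closing 1-jn rule on J2)
β4 stroke→I1  (0-jn J3 has e-setter on 1)

b0 stroke→J2
b1 stroke→J3
b2 stroke→J1
b3 stroke→J2
b4 stroke→I1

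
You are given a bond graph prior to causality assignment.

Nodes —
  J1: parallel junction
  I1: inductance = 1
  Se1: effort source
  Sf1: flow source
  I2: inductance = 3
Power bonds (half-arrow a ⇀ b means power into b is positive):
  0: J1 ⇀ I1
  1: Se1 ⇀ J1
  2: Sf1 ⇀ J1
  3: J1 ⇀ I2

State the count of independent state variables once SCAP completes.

2  (I1, I2 all integral)

β1 stroke at J1  (Se1 (Se) sets effort on bond)
β2 stroke at Sf1  (Sf1 (Sf) sets flow on bond)
β0 stroke at I1  (common-e at J1 fixed by 1)
β3 stroke at I2  (J1: bond 1 brought effort, rest push out)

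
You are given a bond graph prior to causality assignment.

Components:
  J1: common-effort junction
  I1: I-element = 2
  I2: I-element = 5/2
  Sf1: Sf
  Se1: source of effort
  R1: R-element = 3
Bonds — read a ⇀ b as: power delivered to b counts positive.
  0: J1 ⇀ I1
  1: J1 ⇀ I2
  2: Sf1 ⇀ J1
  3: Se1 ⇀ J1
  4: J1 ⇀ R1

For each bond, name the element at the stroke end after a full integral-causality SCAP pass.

#0 |I1
#1 |I2
#2 |Sf1
#3 |J1
#4 |R1

β2 stroke→Sf1  (Sf1 (Sf) sets flow on bond)
β3 stroke→J1  (Se1: effort source, stroke at far end)
β0 stroke→I1  (0-jn J1 has e-setter on 3)
β1 stroke→I2  (J1: bond 3 brought effort, rest push out)
β4 stroke→R1  (0-jn J1 has e-setter on 3)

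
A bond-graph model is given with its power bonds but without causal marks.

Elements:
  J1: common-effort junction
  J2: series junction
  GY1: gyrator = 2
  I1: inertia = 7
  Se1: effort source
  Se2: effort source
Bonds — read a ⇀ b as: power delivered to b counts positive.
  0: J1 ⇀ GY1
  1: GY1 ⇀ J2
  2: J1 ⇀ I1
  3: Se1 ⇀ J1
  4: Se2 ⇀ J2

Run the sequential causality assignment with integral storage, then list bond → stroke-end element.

β3 |J1  (Se1: effort source, stroke at far end)
β4 |J2  (source Se2 imposes e)
β0 |GY1  (J1 effort already set via bond 3)
β2 |I1  (J1: bond 3 brought effort, rest push out)
β1 |GY1  (J2: last free bond brings flow in)

#0 |GY1
#1 |GY1
#2 |I1
#3 |J1
#4 |J2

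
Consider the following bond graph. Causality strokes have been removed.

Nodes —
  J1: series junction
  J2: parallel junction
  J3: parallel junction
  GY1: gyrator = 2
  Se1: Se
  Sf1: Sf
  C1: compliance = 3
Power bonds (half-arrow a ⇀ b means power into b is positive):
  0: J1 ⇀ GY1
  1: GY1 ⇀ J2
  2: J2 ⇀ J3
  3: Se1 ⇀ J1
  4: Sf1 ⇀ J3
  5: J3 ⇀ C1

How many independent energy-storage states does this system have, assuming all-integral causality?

1  (C1 all integral)

#3 |J1  (Se1 fixes effort; stroke away)
#4 |Sf1  (Sf1 (Sf) sets flow on bond)
#0 |GY1  (J1 needs exactly one f-in)
#1 |GY1  (through GY1, causality inverts; strokes same side of GY1)
#2 |J2  (closing 0-jn rule on J2)
#5 |J3  (J3 needs exactly one e-in)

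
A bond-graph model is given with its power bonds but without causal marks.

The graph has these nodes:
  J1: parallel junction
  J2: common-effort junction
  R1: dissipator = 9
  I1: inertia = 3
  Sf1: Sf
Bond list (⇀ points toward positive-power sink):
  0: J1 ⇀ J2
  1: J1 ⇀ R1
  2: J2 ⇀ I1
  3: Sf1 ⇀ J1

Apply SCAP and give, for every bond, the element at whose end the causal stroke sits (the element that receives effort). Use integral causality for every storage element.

b3 |Sf1  (Sf1 (Sf) sets flow on bond)
b2 |I1  (I1 outputs flow p/I1)
b0 |J2  (J2: last free bond brings effort in)
b1 |J1  (only one effort-in slot at J1)

bond 0 |J2
bond 1 |J1
bond 2 |I1
bond 3 |Sf1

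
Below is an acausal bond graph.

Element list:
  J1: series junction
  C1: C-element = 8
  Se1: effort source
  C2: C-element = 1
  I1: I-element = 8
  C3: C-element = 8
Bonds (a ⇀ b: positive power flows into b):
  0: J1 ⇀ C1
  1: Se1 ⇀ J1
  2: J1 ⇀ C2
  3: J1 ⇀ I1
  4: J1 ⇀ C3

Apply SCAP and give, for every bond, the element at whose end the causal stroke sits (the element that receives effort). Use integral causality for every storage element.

b0 →J1
b1 →J1
b2 →J1
b3 →I1
b4 →J1

#1 stroke at J1  (Se1 fixes effort; stroke away)
#0 stroke at J1  (C1: C, integral causality)
#2 stroke at J1  (C2 outputs effort q/C2)
#3 stroke at I1  (I1 integral (f out))
#4 stroke at J1  (J1 flow already set via bond 3)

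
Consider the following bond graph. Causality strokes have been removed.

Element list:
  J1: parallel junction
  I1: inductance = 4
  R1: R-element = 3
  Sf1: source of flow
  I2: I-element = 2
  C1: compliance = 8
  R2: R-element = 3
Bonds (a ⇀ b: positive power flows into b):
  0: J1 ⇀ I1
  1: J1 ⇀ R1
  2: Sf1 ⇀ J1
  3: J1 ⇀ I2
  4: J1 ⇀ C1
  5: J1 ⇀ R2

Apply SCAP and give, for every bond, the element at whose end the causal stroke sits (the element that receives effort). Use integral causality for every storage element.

β0 |I1
β1 |R1
β2 |Sf1
β3 |I2
β4 |J1
β5 |R2

b2 |Sf1  (Sf1 fixes flow; stroke at Sf1)
b0 |I1  (I1: I, integral causality)
b3 |I2  (I2: I, integral causality)
b4 |J1  (prefer integral on C1)
b1 |R1  (common-e at J1 fixed by 4)
b5 |R2  (J1: bond 4 brought effort, rest push out)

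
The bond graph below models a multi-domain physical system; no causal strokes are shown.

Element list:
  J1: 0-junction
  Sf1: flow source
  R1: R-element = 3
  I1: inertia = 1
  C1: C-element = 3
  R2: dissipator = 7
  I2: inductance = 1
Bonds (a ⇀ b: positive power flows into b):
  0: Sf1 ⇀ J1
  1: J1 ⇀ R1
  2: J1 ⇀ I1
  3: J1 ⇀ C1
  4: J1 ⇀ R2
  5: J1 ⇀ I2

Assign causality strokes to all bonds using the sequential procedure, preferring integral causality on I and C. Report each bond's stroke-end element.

β0 |Sf1
β1 |R1
β2 |I1
β3 |J1
β4 |R2
β5 |I2

#0 →Sf1  (Sf1: flow source, stroke at near end)
#2 →I1  (I1 integral (f out))
#3 →J1  (prefer integral on C1)
#1 →R1  (J1 effort already set via bond 3)
#4 →R2  (0-jn J1 has e-setter on 3)
#5 →I2  (common-e at J1 fixed by 3)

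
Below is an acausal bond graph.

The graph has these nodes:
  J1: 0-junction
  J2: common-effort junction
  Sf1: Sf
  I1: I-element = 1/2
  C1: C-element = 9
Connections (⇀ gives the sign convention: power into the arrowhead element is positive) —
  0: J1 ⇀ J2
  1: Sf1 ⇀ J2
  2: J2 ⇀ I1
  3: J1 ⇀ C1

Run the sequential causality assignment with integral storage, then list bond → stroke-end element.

β1 stroke at Sf1  (Sf1: flow source, stroke at near end)
β2 stroke at I1  (I1: I, integral causality)
β0 stroke at J2  (J2 needs exactly one e-in)
β3 stroke at J1  (only one effort-in slot at J1)

bond 0 →J2
bond 1 →Sf1
bond 2 →I1
bond 3 →J1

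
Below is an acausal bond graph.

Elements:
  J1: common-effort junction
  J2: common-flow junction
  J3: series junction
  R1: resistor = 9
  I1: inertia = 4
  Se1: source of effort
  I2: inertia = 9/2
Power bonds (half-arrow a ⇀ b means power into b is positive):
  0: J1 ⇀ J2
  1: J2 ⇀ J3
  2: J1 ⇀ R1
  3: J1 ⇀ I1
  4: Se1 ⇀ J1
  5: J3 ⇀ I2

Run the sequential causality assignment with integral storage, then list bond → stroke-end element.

b4 stroke→J1  (Se1 fixes effort; stroke away)
b0 stroke→J2  (0-jn J1 has e-setter on 4)
b2 stroke→R1  (J1 effort already set via bond 4)
b3 stroke→I1  (J1: bond 4 brought effort, rest push out)
b1 stroke→J3  (only one flow-in slot at J2)
b5 stroke→I2  (J3 needs exactly one f-in)

bond 0 →J2
bond 1 →J3
bond 2 →R1
bond 3 →I1
bond 4 →J1
bond 5 →I2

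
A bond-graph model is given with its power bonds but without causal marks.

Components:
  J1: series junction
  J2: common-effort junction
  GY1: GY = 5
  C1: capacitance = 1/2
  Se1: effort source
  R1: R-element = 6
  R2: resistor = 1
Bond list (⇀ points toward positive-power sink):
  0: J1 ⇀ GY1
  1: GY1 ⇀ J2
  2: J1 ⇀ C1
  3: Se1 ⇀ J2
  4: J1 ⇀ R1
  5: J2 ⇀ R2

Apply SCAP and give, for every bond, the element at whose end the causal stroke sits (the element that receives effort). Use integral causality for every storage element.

b0 stroke at GY1
b1 stroke at GY1
b2 stroke at J1
b3 stroke at J2
b4 stroke at J1
b5 stroke at R2

bond 3 →J2  (Se1: effort source, stroke at far end)
bond 1 →GY1  (J2: bond 3 brought effort, rest push out)
bond 5 →R2  (0-jn J2 has e-setter on 3)
bond 0 →GY1  (GY1 both-in/both-out from 1)
bond 2 →J1  (J1: bond 0 brought flow, rest push out)
bond 4 →J1  (1-jn J1 has f-setter on 0)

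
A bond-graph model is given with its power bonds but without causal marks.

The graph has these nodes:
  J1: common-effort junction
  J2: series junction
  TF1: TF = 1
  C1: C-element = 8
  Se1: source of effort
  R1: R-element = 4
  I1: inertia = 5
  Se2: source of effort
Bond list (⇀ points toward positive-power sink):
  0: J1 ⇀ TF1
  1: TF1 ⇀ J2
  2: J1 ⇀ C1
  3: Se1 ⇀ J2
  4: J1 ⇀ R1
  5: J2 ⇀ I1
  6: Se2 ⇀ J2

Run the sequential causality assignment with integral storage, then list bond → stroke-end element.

β0 |TF1
β1 |J2
β2 |J1
β3 |J2
β4 |R1
β5 |I1
β6 |J2

b3 stroke at J2  (Se1: effort source, stroke at far end)
b6 stroke at J2  (source Se2 imposes e)
b2 stroke at J1  (C1: C, integral causality)
b0 stroke at TF1  (0-jn J1 has e-setter on 2)
b4 stroke at R1  (J1: bond 2 brought effort, rest push out)
b1 stroke at J2  (through TF1, causality passes straight; one stroke at TF1)
b5 stroke at I1  (closing 1-jn rule on J2)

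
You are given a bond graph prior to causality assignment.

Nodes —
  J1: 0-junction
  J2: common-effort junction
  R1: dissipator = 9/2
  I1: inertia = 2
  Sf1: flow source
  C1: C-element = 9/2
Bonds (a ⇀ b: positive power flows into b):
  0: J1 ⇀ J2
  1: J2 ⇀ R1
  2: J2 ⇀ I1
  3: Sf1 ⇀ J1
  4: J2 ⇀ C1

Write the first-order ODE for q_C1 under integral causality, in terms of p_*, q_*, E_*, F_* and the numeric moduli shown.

β3 stroke→Sf1  (Sf1 (Sf) sets flow on bond)
β0 stroke→J1  (J1 needs exactly one e-in)
β2 stroke→I1  (I1: I, integral causality)
β4 stroke→J2  (prefer integral on C1)
β1 stroke→R1  (0-jn J2 has e-setter on 4)

dq_C1/dt = F_Sf1 - p_I1/2 - 4*q_C1/81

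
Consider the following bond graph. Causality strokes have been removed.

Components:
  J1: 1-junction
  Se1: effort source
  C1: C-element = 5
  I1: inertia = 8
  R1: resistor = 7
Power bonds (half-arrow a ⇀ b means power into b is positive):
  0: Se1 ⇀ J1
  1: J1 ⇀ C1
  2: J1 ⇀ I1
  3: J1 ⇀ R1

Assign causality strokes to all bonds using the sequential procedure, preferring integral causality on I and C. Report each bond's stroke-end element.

b0 stroke at J1  (Se1: effort source, stroke at far end)
b1 stroke at J1  (prefer integral on C1)
b2 stroke at I1  (prefer integral on I1)
b3 stroke at J1  (J1: bond 2 brought flow, rest push out)

bond 0 →J1
bond 1 →J1
bond 2 →I1
bond 3 →J1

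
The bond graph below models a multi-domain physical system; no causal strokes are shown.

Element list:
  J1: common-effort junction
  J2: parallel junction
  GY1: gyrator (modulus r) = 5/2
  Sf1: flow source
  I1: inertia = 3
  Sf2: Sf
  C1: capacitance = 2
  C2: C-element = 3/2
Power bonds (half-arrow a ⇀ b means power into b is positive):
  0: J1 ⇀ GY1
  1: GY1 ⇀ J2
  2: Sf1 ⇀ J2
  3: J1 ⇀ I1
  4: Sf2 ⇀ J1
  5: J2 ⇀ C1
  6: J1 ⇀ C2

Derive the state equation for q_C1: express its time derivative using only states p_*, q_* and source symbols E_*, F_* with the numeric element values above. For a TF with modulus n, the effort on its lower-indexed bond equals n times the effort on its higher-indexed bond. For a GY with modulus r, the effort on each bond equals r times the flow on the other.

dq_C1/dt = F_Sf1 + 4*q_C2/15

β2 stroke→Sf1  (Sf1 (Sf) sets flow on bond)
β4 stroke→Sf2  (Sf2 fixes flow; stroke at Sf2)
β3 stroke→I1  (I1 integral (f out))
β5 stroke→J2  (prefer integral on C1)
β1 stroke→GY1  (common-e at J2 fixed by 5)
β0 stroke→GY1  (GY1 both-in/both-out from 1)
β6 stroke→J1  (J1: last free bond brings effort in)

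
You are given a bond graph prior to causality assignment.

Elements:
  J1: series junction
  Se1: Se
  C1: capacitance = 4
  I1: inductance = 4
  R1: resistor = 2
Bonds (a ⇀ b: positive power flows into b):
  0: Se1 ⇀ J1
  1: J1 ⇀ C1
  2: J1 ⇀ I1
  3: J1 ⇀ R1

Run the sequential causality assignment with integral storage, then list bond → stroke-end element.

b0 stroke at J1  (Se1 fixes effort; stroke away)
b1 stroke at J1  (C1 integral (e out))
b2 stroke at I1  (I1 outputs flow p/I1)
b3 stroke at J1  (J1 flow already set via bond 2)

#0 →J1
#1 →J1
#2 →I1
#3 →J1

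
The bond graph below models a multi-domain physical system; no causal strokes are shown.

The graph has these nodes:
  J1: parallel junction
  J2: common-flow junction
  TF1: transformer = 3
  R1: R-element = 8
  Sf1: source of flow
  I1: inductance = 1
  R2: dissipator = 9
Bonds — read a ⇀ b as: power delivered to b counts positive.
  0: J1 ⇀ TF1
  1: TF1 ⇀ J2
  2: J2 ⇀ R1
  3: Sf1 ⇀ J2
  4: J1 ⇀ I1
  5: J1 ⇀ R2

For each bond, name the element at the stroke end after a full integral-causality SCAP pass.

bond 0 |TF1
bond 1 |J2
bond 2 |J2
bond 3 |Sf1
bond 4 |I1
bond 5 |J1

#3 stroke→Sf1  (Sf1: flow source, stroke at near end)
#1 stroke→J2  (J2: bond 3 brought flow, rest push out)
#2 stroke→J2  (J2 flow already set via bond 3)
#0 stroke→TF1  (TF TF1: opposite of bond 1)
#4 stroke→I1  (prefer integral on I1)
#5 stroke→J1  (J1: last free bond brings effort in)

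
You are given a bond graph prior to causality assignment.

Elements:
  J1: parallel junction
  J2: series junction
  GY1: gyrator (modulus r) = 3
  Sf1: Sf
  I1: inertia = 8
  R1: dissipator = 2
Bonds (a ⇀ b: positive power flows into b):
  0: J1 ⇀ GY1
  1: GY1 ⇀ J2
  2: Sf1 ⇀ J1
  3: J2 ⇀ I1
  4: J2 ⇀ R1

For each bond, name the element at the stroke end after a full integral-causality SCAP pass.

#2 stroke→Sf1  (source Sf1 imposes f)
#0 stroke→J1  (only one effort-in slot at J1)
#1 stroke→J2  (GY1 both-in/both-out from 0)
#3 stroke→I1  (I1 outputs flow p/I1)
#4 stroke→J2  (1-jn J2 has f-setter on 3)

β0 stroke→J1
β1 stroke→J2
β2 stroke→Sf1
β3 stroke→I1
β4 stroke→J2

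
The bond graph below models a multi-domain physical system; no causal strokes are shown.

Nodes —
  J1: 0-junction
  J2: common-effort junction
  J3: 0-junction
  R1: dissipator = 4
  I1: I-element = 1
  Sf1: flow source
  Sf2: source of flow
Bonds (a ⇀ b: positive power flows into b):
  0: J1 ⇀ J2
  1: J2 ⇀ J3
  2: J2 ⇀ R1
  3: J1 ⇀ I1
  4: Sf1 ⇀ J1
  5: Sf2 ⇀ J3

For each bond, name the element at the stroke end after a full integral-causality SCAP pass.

b0 stroke→J1
b1 stroke→J3
b2 stroke→J2
b3 stroke→I1
b4 stroke→Sf1
b5 stroke→Sf2

bond 4 stroke at Sf1  (Sf1 fixes flow; stroke at Sf1)
bond 5 stroke at Sf2  (Sf2: flow source, stroke at near end)
bond 1 stroke at J3  (J3 needs exactly one e-in)
bond 3 stroke at I1  (I1 outputs flow p/I1)
bond 0 stroke at J1  (closing 0-jn rule on J1)
bond 2 stroke at J2  (closing 0-jn rule on J2)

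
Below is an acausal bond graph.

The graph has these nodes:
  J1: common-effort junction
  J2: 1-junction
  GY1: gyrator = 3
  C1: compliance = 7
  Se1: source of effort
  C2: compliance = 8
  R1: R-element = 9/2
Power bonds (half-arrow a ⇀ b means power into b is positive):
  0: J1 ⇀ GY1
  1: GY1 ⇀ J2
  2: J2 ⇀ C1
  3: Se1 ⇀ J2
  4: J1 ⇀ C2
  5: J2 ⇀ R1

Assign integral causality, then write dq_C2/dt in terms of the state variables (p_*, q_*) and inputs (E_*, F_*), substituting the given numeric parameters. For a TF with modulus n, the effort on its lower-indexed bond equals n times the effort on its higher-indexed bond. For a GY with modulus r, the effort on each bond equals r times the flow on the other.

b3 stroke→J2  (Se1 (Se) sets effort on bond)
b2 stroke→J2  (C1 integral (e out))
b4 stroke→J1  (C2 outputs effort q/C2)
b0 stroke→GY1  (common-e at J1 fixed by 4)
b1 stroke→GY1  (GY GY1: same side as bond 0)
b5 stroke→J2  (J2 flow already set via bond 1)

dq_C2/dt = E_Se1/3 - q_C1/21 - q_C2/16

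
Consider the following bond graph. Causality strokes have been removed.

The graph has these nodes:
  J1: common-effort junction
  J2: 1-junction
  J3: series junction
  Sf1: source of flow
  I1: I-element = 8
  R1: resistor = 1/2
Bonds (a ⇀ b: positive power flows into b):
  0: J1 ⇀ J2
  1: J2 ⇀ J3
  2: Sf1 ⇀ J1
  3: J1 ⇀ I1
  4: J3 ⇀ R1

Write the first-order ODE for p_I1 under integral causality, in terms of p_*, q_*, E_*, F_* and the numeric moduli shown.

β2 stroke at Sf1  (Sf1: flow source, stroke at near end)
β3 stroke at I1  (I1 integral (f out))
β0 stroke at J1  (J1 needs exactly one e-in)
β1 stroke at J2  (J2 flow already set via bond 0)
β4 stroke at J3  (J3: bond 1 brought flow, rest push out)

dp_I1/dt = F_Sf1/2 - p_I1/16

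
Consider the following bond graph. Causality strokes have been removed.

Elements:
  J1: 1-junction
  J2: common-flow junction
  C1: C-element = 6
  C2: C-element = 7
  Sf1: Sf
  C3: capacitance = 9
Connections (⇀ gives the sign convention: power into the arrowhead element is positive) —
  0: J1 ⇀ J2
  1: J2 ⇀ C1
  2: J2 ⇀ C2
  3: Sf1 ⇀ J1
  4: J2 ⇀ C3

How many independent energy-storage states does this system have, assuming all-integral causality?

3  (C1, C2, C3 all integral)

β3 |Sf1  (source Sf1 imposes f)
β0 |J1  (1-jn J1 has f-setter on 3)
β1 |J2  (J2 flow already set via bond 0)
β2 |J2  (common-f at J2 fixed by 0)
β4 |J2  (J2: bond 0 brought flow, rest push out)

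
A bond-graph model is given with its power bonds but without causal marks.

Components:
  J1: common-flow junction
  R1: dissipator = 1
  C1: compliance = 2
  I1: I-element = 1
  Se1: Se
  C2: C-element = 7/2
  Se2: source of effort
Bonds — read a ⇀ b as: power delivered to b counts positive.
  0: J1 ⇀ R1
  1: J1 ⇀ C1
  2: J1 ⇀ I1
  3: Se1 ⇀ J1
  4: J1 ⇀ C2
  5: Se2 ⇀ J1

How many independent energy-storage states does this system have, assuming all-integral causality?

3  (C1, C2, I1 all integral)

b3 stroke→J1  (Se1 (Se) sets effort on bond)
b5 stroke→J1  (Se2 fixes effort; stroke away)
b1 stroke→J1  (C1: C, integral causality)
b2 stroke→I1  (I1: I, integral causality)
b0 stroke→J1  (1-jn J1 has f-setter on 2)
b4 stroke→J1  (1-jn J1 has f-setter on 2)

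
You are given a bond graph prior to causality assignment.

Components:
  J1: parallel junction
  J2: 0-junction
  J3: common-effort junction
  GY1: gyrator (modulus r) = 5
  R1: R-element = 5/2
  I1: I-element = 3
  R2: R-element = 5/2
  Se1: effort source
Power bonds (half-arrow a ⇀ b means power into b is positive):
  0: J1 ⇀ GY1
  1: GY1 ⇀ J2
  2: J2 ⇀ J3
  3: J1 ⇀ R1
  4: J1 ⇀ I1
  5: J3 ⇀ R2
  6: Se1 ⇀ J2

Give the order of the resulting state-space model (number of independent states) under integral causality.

#6 →J2  (Se1 (Se) sets effort on bond)
#1 →GY1  (0-jn J2 has e-setter on 6)
#2 →J3  (common-e at J2 fixed by 6)
#5 →R2  (J3 effort already set via bond 2)
#0 →GY1  (GY1: gyrator matches bond 1)
#4 →I1  (I1 integral (f out))
#3 →J1  (only one effort-in slot at J1)

1  (I1 all integral)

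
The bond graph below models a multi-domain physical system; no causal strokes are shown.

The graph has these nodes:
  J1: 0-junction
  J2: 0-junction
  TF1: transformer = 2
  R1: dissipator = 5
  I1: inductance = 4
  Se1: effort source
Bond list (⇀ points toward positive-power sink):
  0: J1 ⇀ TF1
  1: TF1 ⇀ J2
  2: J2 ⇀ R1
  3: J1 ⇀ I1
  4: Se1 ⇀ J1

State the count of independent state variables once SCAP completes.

b4 |J1  (Se1 fixes effort; stroke away)
b0 |TF1  (J1: bond 4 brought effort, rest push out)
b3 |I1  (common-e at J1 fixed by 4)
b1 |J2  (TF1: transformer flips bond 0)
b2 |R1  (0-jn J2 has e-setter on 1)

1  (I1 all integral)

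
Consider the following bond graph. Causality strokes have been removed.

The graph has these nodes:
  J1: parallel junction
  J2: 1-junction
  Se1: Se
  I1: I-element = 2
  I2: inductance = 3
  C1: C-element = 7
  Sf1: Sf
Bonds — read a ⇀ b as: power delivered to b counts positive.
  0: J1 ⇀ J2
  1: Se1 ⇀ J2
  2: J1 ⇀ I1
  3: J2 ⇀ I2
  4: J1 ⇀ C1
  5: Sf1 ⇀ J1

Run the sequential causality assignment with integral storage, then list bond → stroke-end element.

b1 →J2  (Se1: effort source, stroke at far end)
b5 →Sf1  (source Sf1 imposes f)
b2 →I1  (I1 integral (f out))
b3 →I2  (I2: I, integral causality)
b0 →J2  (common-f at J2 fixed by 3)
b4 →J1  (closing 0-jn rule on J1)

#0 |J2
#1 |J2
#2 |I1
#3 |I2
#4 |J1
#5 |Sf1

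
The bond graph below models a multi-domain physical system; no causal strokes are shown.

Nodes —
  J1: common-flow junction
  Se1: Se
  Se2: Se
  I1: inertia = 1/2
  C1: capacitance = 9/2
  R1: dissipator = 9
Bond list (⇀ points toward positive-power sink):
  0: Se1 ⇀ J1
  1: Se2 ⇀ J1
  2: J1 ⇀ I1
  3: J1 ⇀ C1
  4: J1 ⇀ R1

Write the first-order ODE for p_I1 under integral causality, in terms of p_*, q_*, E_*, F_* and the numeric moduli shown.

#0 stroke→J1  (Se1 fixes effort; stroke away)
#1 stroke→J1  (Se2: effort source, stroke at far end)
#2 stroke→I1  (I1 integral (f out))
#3 stroke→J1  (J1: bond 2 brought flow, rest push out)
#4 stroke→J1  (J1: bond 2 brought flow, rest push out)

dp_I1/dt = E_Se1 + E_Se2 - 18*p_I1 - 2*q_C1/9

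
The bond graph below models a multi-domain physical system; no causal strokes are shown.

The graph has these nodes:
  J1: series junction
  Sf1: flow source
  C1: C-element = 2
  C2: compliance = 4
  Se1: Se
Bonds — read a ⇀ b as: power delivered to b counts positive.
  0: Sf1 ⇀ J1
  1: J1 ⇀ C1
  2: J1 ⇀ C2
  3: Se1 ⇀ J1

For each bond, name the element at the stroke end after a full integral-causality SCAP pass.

bond 0 stroke at Sf1
bond 1 stroke at J1
bond 2 stroke at J1
bond 3 stroke at J1

b0 stroke at Sf1  (Sf1: flow source, stroke at near end)
b3 stroke at J1  (Se1: effort source, stroke at far end)
b1 stroke at J1  (J1: bond 0 brought flow, rest push out)
b2 stroke at J1  (J1: bond 0 brought flow, rest push out)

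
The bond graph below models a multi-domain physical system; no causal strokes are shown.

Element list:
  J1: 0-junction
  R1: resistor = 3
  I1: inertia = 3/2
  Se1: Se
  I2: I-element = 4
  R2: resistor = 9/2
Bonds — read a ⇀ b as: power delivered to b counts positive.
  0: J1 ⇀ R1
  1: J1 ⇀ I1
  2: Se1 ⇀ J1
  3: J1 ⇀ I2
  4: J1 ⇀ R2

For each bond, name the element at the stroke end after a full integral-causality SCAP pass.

#0 →R1
#1 →I1
#2 →J1
#3 →I2
#4 →R2

#2 stroke→J1  (Se1 (Se) sets effort on bond)
#0 stroke→R1  (common-e at J1 fixed by 2)
#1 stroke→I1  (J1 effort already set via bond 2)
#3 stroke→I2  (J1 effort already set via bond 2)
#4 stroke→R2  (J1: bond 2 brought effort, rest push out)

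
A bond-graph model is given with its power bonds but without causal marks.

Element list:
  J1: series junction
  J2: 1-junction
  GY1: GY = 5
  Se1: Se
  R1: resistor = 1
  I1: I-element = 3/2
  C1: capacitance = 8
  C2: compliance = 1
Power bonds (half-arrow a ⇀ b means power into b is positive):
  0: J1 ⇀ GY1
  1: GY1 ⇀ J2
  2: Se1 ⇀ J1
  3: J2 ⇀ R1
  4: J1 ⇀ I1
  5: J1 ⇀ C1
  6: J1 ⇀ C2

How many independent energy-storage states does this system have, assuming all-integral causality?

β2 →J1  (Se1: effort source, stroke at far end)
β4 →I1  (prefer integral on I1)
β0 →J1  (J1: bond 4 brought flow, rest push out)
β5 →J1  (J1 flow already set via bond 4)
β6 →J1  (J1: bond 4 brought flow, rest push out)
β1 →J2  (GY GY1: same side as bond 0)
β3 →R1  (closing 1-jn rule on J2)

3  (C1, C2, I1 all integral)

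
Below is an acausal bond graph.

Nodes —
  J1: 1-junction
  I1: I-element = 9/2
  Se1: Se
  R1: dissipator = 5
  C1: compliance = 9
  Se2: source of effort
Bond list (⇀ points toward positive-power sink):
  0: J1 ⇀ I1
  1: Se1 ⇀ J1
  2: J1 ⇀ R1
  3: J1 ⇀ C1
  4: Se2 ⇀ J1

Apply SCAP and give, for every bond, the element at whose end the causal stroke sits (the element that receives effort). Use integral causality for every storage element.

#1 |J1  (Se1: effort source, stroke at far end)
#4 |J1  (Se2 (Se) sets effort on bond)
#0 |I1  (I1 outputs flow p/I1)
#2 |J1  (common-f at J1 fixed by 0)
#3 |J1  (common-f at J1 fixed by 0)

bond 0 |I1
bond 1 |J1
bond 2 |J1
bond 3 |J1
bond 4 |J1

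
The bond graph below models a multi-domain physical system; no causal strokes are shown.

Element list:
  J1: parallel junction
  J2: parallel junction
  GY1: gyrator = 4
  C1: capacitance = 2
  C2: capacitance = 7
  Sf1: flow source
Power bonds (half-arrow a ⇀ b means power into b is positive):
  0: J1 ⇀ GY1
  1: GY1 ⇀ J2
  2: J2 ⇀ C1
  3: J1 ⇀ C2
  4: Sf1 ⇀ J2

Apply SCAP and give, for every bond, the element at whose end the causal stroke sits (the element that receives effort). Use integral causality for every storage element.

b4 →Sf1  (Sf1 fixes flow; stroke at Sf1)
b2 →J2  (C1: C, integral causality)
b1 →GY1  (J2 effort already set via bond 2)
b0 →GY1  (GY1: gyrator matches bond 1)
b3 →J1  (J1: last free bond brings effort in)

β0 stroke→GY1
β1 stroke→GY1
β2 stroke→J2
β3 stroke→J1
β4 stroke→Sf1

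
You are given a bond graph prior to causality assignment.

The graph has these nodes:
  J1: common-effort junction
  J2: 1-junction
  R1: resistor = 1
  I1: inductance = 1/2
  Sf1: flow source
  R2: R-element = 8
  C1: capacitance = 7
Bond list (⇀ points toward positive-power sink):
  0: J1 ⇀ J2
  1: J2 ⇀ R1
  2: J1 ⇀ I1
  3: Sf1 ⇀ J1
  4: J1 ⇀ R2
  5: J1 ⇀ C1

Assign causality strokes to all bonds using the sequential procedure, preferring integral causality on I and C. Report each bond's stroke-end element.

bond 3 stroke at Sf1  (source Sf1 imposes f)
bond 2 stroke at I1  (I1: I, integral causality)
bond 5 stroke at J1  (C1: C, integral causality)
bond 0 stroke at J2  (common-e at J1 fixed by 5)
bond 4 stroke at R2  (common-e at J1 fixed by 5)
bond 1 stroke at R1  (J2: last free bond brings flow in)

β0 →J2
β1 →R1
β2 →I1
β3 →Sf1
β4 →R2
β5 →J1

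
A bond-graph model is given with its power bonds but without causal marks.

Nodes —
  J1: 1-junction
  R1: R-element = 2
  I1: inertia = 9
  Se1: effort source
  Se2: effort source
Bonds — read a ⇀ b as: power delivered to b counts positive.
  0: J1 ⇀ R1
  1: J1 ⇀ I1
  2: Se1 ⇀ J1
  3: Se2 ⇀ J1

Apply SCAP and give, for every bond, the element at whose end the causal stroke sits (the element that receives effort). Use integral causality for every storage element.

#0 |J1
#1 |I1
#2 |J1
#3 |J1

β2 stroke at J1  (Se1: effort source, stroke at far end)
β3 stroke at J1  (source Se2 imposes e)
β1 stroke at I1  (I1: I, integral causality)
β0 stroke at J1  (J1 flow already set via bond 1)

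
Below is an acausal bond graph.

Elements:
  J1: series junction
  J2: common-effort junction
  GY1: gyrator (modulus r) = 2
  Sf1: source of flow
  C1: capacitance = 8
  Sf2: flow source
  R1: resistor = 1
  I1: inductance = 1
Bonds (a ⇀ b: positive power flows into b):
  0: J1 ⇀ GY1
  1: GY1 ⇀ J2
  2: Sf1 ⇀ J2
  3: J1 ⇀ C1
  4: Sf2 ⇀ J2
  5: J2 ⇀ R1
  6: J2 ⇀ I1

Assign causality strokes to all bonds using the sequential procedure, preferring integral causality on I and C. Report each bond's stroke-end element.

β2 →Sf1  (Sf1 fixes flow; stroke at Sf1)
β4 →Sf2  (source Sf2 imposes f)
β3 →J1  (C1 outputs effort q/C1)
β0 →GY1  (J1 needs exactly one f-in)
β1 →GY1  (through GY1, causality inverts; strokes same side of GY1)
β6 →I1  (I1: I, integral causality)
β5 →J2  (closing 0-jn rule on J2)

β0 |GY1
β1 |GY1
β2 |Sf1
β3 |J1
β4 |Sf2
β5 |J2
β6 |I1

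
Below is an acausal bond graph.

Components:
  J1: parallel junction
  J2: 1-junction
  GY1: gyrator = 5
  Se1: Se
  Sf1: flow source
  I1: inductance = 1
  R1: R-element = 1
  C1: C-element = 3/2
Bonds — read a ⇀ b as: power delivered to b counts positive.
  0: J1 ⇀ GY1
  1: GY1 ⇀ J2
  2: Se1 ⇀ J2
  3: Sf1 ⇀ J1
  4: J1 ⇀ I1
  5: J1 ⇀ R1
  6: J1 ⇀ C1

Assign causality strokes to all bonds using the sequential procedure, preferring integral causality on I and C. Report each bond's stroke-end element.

β0 |GY1
β1 |GY1
β2 |J2
β3 |Sf1
β4 |I1
β5 |R1
β6 |J1

β2 |J2  (source Se1 imposes e)
β3 |Sf1  (Sf1 (Sf) sets flow on bond)
β1 |GY1  (J2: last free bond brings flow in)
β0 |GY1  (GY1: gyrator matches bond 1)
β4 |I1  (I1 integral (f out))
β6 |J1  (prefer integral on C1)
β5 |R1  (J1 effort already set via bond 6)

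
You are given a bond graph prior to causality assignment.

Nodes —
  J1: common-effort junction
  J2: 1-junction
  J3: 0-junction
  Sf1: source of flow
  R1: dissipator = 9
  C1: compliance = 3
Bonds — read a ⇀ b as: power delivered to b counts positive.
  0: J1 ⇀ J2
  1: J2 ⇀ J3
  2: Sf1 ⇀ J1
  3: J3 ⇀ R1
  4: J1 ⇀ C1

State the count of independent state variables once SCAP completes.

β2 |Sf1  (Sf1 (Sf) sets flow on bond)
β4 |J1  (C1: C, integral causality)
β0 |J2  (0-jn J1 has e-setter on 4)
β1 |J3  (only one flow-in slot at J2)
β3 |R1  (0-jn J3 has e-setter on 1)

1  (C1 all integral)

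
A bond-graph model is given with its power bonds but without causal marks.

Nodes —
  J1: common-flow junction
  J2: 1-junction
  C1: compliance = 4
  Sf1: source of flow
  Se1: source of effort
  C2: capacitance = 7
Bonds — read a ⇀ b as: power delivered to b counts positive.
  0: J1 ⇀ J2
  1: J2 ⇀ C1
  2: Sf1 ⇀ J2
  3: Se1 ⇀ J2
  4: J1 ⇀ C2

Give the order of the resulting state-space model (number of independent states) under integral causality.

bond 2 →Sf1  (source Sf1 imposes f)
bond 3 →J2  (Se1: effort source, stroke at far end)
bond 0 →J2  (J2 flow already set via bond 2)
bond 1 →J2  (J2 flow already set via bond 2)
bond 4 →J1  (J1 flow already set via bond 0)

2  (C1, C2 all integral)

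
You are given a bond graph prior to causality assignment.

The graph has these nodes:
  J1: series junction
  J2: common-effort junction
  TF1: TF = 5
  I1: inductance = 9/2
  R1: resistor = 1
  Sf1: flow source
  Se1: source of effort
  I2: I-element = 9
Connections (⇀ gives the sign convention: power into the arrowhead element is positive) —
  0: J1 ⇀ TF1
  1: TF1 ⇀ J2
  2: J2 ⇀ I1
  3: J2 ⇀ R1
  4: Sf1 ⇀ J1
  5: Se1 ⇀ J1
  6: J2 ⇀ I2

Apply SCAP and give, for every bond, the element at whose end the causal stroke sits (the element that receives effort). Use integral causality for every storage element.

β4 stroke→Sf1  (Sf1 fixes flow; stroke at Sf1)
β5 stroke→J1  (Se1: effort source, stroke at far end)
β0 stroke→J1  (J1: bond 4 brought flow, rest push out)
β1 stroke→TF1  (TF TF1: opposite of bond 0)
β2 stroke→I1  (I1 integral (f out))
β6 stroke→I2  (prefer integral on I2)
β3 stroke→J2  (only one effort-in slot at J2)

bond 0 stroke at J1
bond 1 stroke at TF1
bond 2 stroke at I1
bond 3 stroke at J2
bond 4 stroke at Sf1
bond 5 stroke at J1
bond 6 stroke at I2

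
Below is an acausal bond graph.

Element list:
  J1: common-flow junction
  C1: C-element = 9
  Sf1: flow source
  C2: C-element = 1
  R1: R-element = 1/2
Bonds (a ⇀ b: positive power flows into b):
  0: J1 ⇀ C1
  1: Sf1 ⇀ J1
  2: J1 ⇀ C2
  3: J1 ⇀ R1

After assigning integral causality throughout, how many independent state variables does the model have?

#1 →Sf1  (Sf1: flow source, stroke at near end)
#0 →J1  (1-jn J1 has f-setter on 1)
#2 →J1  (J1 flow already set via bond 1)
#3 →J1  (J1 flow already set via bond 1)

2  (C1, C2 all integral)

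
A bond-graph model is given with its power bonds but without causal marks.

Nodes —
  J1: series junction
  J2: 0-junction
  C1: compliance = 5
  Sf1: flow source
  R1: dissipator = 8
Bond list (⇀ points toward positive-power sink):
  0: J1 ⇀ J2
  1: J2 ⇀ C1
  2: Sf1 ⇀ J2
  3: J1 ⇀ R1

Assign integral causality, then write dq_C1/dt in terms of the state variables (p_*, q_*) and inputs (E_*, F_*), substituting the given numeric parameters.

dq_C1/dt = F_Sf1 - q_C1/40

#2 |Sf1  (Sf1 (Sf) sets flow on bond)
#1 |J2  (C1 outputs effort q/C1)
#0 |J1  (0-jn J2 has e-setter on 1)
#3 |R1  (J1: last free bond brings flow in)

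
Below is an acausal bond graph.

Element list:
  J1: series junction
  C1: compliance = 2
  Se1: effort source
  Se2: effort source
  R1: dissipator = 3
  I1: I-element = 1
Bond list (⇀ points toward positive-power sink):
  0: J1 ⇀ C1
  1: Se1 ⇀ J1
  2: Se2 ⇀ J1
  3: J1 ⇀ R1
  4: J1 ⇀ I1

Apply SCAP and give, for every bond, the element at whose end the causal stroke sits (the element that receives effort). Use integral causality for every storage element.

bond 1 stroke→J1  (Se1 (Se) sets effort on bond)
bond 2 stroke→J1  (source Se2 imposes e)
bond 0 stroke→J1  (C1 integral (e out))
bond 4 stroke→I1  (I1 integral (f out))
bond 3 stroke→J1  (common-f at J1 fixed by 4)

bond 0 stroke at J1
bond 1 stroke at J1
bond 2 stroke at J1
bond 3 stroke at J1
bond 4 stroke at I1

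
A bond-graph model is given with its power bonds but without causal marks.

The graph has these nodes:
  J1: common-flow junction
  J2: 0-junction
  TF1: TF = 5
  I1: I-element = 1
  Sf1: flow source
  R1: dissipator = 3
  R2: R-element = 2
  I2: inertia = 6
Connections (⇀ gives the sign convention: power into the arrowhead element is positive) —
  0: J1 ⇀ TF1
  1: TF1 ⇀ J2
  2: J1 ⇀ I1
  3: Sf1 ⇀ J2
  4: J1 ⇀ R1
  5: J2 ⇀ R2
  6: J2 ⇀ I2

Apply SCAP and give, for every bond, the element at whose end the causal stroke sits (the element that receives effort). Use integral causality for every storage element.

β3 stroke at Sf1  (Sf1: flow source, stroke at near end)
β2 stroke at I1  (I1: I, integral causality)
β0 stroke at J1  (1-jn J1 has f-setter on 2)
β4 stroke at J1  (1-jn J1 has f-setter on 2)
β1 stroke at TF1  (TF1 one-in-one-out from 0)
β6 stroke at I2  (I2 outputs flow p/I2)
β5 stroke at J2  (only one effort-in slot at J2)

bond 0 |J1
bond 1 |TF1
bond 2 |I1
bond 3 |Sf1
bond 4 |J1
bond 5 |J2
bond 6 |I2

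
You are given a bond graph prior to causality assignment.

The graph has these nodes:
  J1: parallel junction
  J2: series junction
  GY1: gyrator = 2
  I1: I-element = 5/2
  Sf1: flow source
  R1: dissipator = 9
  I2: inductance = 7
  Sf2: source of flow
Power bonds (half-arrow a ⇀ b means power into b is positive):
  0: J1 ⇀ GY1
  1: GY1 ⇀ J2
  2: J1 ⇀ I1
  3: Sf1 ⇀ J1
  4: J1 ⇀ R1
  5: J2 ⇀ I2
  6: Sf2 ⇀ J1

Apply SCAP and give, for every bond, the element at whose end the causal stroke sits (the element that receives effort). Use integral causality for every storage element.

#3 →Sf1  (Sf1 (Sf) sets flow on bond)
#6 →Sf2  (source Sf2 imposes f)
#2 →I1  (I1 integral (f out))
#5 →I2  (I2 integral (f out))
#1 →J2  (J2: bond 5 brought flow, rest push out)
#0 →J1  (through GY1, causality inverts; strokes same side of GY1)
#4 →R1  (J1: bond 0 brought effort, rest push out)

#0 |J1
#1 |J2
#2 |I1
#3 |Sf1
#4 |R1
#5 |I2
#6 |Sf2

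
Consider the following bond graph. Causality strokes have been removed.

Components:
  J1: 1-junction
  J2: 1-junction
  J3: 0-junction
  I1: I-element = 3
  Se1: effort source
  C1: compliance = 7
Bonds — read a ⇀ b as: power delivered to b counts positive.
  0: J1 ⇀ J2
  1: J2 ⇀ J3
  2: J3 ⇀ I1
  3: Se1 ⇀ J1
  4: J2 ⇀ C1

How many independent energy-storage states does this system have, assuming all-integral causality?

2  (C1, I1 all integral)

b3 stroke at J1  (Se1 (Se) sets effort on bond)
b0 stroke at J2  (J1: last free bond brings flow in)
b2 stroke at I1  (I1 integral (f out))
b1 stroke at J3  (J3: last free bond brings effort in)
b4 stroke at J2  (common-f at J2 fixed by 1)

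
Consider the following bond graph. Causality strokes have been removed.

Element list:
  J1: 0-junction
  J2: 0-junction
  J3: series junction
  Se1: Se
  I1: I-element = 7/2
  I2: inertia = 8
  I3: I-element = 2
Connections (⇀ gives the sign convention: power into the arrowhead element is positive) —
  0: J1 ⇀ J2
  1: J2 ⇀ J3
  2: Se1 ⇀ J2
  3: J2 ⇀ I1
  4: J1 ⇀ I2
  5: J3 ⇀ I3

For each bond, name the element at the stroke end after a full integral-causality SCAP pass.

#2 stroke→J2  (Se1: effort source, stroke at far end)
#0 stroke→J1  (J2: bond 2 brought effort, rest push out)
#1 stroke→J3  (J2: bond 2 brought effort, rest push out)
#3 stroke→I1  (J2: bond 2 brought effort, rest push out)
#5 stroke→I3  (closing 1-jn rule on J3)
#4 stroke→I2  (common-e at J1 fixed by 0)

bond 0 |J1
bond 1 |J3
bond 2 |J2
bond 3 |I1
bond 4 |I2
bond 5 |I3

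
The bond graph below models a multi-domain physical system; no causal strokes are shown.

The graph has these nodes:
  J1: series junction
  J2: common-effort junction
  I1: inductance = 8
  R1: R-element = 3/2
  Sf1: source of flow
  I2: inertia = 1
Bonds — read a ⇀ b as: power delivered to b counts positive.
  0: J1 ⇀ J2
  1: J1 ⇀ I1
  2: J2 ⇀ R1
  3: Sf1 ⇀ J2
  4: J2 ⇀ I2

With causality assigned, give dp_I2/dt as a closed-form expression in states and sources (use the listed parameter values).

#3 stroke at Sf1  (source Sf1 imposes f)
#1 stroke at I1  (I1: I, integral causality)
#0 stroke at J1  (1-jn J1 has f-setter on 1)
#4 stroke at I2  (I2 integral (f out))
#2 stroke at J2  (J2: last free bond brings effort in)

dp_I2/dt = 3*F_Sf1/2 + 3*p_I1/16 - 3*p_I2/2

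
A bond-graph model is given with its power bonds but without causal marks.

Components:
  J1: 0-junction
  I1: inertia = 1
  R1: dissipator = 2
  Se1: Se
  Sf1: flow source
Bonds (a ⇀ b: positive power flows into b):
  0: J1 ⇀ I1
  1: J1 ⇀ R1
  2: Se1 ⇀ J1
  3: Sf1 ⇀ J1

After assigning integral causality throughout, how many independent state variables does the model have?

bond 2 →J1  (Se1: effort source, stroke at far end)
bond 3 →Sf1  (Sf1: flow source, stroke at near end)
bond 0 →I1  (J1 effort already set via bond 2)
bond 1 →R1  (0-jn J1 has e-setter on 2)

1  (I1 all integral)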